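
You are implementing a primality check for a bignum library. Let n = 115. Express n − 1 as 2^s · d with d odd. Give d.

Halving: 114 → 57; 57 is odd.
So 114 = 2^1 · 57.

57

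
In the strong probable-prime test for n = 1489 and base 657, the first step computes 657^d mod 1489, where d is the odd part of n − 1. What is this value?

656

n − 1 = 1488 = 2^4 · 93, so s = 4 and d = 93.
657^93 mod 1489 = 656.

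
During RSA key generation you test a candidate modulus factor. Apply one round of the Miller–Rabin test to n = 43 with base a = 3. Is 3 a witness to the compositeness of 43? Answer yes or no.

no

n − 1 = 42 = 2^1 · 21, so s = 1 and d = 21.
x_0 = 3^21 mod 43 = 42.
x_0 = 42 ≡ −1, so 3 is not a witness.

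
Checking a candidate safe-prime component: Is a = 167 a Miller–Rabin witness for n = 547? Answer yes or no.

n − 1 = 546 = 2^1 · 273, so s = 1 and d = 273.
x_0 = 167^273 mod 547 = 1.
x_0 = 1, so 167 is not a witness.

no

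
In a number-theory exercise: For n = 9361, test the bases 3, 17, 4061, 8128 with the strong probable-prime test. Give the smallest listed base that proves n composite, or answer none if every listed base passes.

3

n − 1 = 9360 = 2^4 · 585, so s = 4 and d = 585.
Base 3: x_0 = 3^585 mod 9361 = 1849. x_0 is neither 1 nor 9360, so continue squaring. x_1 = 1849^2 mod 9361 = 2036. x_2 = 2036^2 mod 9361 = 7734. x_3 = 7734^2 mod 9361 = 7327. Reached i = s−1 = 3 without hitting −1: 3 is a Miller–Rabin witness and 9361 is composite.
Base 17: x_0 = 17^585 mod 9361 = 3299. x_0 is neither 1 nor 9360, so continue squaring. x_1 = 3299^2 mod 9361 = 5919. x_2 = 5919^2 mod 9361 = 5699. x_3 = 5699^2 mod 9361 = 5292. Reached i = s−1 = 3 without hitting −1: 17 is a Miller–Rabin witness and 9361 is composite.
Base 4061: x_0 = 4061^585 mod 9361 = 813. x_0 is neither 1 nor 9360, so continue squaring. x_1 = 813^2 mod 9361 = 5699. x_2 = 5699^2 mod 9361 = 5292. x_3 = 5292^2 mod 9361 = 6513. Reached i = s−1 = 3 without hitting −1: 4061 is a Miller–Rabin witness and 9361 is composite.
Base 8128: x_0 = 8128^585 mod 9361 = 3255. x_0 is neither 1 nor 9360, so continue squaring. x_1 = 3255^2 mod 9361 = 7734. x_2 = 7734^2 mod 9361 = 7327. x_3 = 7327^2 mod 9361 = 8955. Reached i = s−1 = 3 without hitting −1: 8128 is a Miller–Rabin witness and 9361 is composite.
The smallest witness among the given bases is 3.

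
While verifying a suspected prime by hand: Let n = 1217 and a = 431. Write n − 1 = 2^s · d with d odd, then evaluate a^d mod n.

1106

n − 1 = 1216 = 2^6 · 19, so s = 6 and d = 19.
Repeated squaring mod 1217: 431^1 ≡ 431, 431^2 ≡ 777, 431^4 ≡ 97, 431^8 ≡ 890, 431^16 ≡ 1050.
19 = 16 + 2 + 1, so 431^19 ≡ 1050·777·431 ≡ 1106 (mod 1217).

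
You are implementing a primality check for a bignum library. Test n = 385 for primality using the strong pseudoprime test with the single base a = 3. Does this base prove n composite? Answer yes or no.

n − 1 = 384 = 2^7 · 3, so s = 7 and d = 3.
x_0 = 3^3 mod 385 = 27.
x_0 is neither 1 nor 384, so continue squaring.
x_1 = 27^2 mod 385 = 344.
x_2 = 344^2 mod 385 = 141.
x_3 = 141^2 mod 385 = 246.
x_4 = 246^2 mod 385 = 71.
x_5 = 71^2 mod 385 = 36.
x_6 = 36^2 mod 385 = 141.
Reached i = s−1 = 6 without hitting −1: 3 is a Miller–Rabin witness and 385 is composite.

yes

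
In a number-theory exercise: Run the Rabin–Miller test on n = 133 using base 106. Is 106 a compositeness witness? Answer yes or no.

n − 1 = 132 = 2^2 · 33, so s = 2 and d = 33.
By repeated squaring, 106^33 ≡ 1 (mod 133).
x_0 = 106^33 mod 133 = 1.
x_0 = 1, so 106 is not a witness.

no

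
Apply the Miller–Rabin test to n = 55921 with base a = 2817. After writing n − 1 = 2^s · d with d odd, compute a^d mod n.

n − 1 = 55920 = 2^4 · 3495, so s = 4 and d = 3495.
By repeated squaring, 2817^3495 ≡ 50479 (mod 55921).

50479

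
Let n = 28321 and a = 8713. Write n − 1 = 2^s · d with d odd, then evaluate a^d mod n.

8096

n − 1 = 28320 = 2^5 · 885, so s = 5 and d = 885.
Repeated squaring mod 28321: 8713^1 ≡ 8713, 8713^2 ≡ 16089, 8713^4 ≡ 1981, 8713^8 ≡ 16063, 8713^16 ≡ 15659, 8713^32 ≡ 1063, 8713^64 ≡ 25450, 8713^128 ≡ 1230, 8713^256 ≡ 11887, 8713^512 ≡ 7300.
885 = 512 + 256 + 64 + 32 + 16 + 4 + 1, so 8713^885 ≡ 7300·11887·25450·1063·15659·1981·8713 ≡ 8096 (mod 28321).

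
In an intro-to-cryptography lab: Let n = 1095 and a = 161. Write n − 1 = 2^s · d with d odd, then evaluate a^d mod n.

191

n − 1 = 1094 = 2^1 · 547, so s = 1 and d = 547.
By repeated squaring, 161^547 ≡ 191 (mod 1095).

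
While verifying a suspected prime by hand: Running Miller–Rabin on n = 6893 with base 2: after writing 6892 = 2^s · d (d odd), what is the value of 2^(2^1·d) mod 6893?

n − 1 = 6892 = 2^2 · 1723, so s = 2 and d = 1723.
x_0 = 2^1723 mod 6893 = 6326.
x_1 = 6326^2 mod 6893 = 4411.

4411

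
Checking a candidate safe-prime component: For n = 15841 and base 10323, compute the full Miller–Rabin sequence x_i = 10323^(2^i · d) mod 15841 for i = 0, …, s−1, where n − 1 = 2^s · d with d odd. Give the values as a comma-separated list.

5704, 14043, 1240, 1023, 1023

n − 1 = 15840 = 2^5 · 495, so s = 5 and d = 495.
x_0 = 10323^495 mod 15841 = 5704.
x_1 = 5704^2 mod 15841 = 14043.
x_2 = 14043^2 mod 15841 = 1240.
x_3 = 1240^2 mod 15841 = 1023.
x_4 = 1023^2 mod 15841 = 1023.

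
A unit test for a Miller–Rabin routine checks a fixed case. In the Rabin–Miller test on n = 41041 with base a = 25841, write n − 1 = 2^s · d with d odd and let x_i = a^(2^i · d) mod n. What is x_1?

n − 1 = 41040 = 2^4 · 2565, so s = 4 and d = 2565.
x_0 = 25841^2565 mod 41041 = 16444.
x_1 = 16444^2 mod 41041 = 27028.

27028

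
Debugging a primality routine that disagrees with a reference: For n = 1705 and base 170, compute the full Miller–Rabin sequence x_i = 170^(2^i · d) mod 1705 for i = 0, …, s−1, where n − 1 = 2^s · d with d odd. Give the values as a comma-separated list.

895, 1380, 1620

n − 1 = 1704 = 2^3 · 213, so s = 3 and d = 213.
x_0 = 170^213 mod 1705 = 895.
x_1 = 895^2 mod 1705 = 1380.
x_2 = 1380^2 mod 1705 = 1620.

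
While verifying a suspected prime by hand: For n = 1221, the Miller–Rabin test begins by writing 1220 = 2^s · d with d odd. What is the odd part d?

305

Halving: 1220 → 610 → 305; 305 is odd.
So 1220 = 2^2 · 305.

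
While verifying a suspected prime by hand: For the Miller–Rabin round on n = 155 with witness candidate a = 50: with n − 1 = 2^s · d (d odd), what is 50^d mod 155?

n − 1 = 154 = 2^1 · 77, so s = 1 and d = 77.
Repeated squaring mod 155: 50^1 ≡ 50, 50^2 ≡ 20, 50^4 ≡ 90, 50^8 ≡ 40, 50^16 ≡ 50, 50^32 ≡ 20, 50^64 ≡ 90.
77 = 64 + 8 + 4 + 1, so 50^77 ≡ 90·40·90·50 ≡ 20 (mod 155).

20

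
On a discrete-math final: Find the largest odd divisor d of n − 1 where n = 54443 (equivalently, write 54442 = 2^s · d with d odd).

Halving: 54442 → 27221; 27221 is odd.
So 54442 = 2^1 · 27221.

27221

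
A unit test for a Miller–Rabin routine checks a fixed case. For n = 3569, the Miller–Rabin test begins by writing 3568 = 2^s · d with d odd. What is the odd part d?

223

Halving: 3568 → 1784 → 892 → 446 → 223; 223 is odd.
So 3568 = 2^4 · 223.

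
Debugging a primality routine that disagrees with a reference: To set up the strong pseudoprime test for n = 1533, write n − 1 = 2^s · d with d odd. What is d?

383

Halving: 1532 → 766 → 383; 383 is odd.
So 1532 = 2^2 · 383.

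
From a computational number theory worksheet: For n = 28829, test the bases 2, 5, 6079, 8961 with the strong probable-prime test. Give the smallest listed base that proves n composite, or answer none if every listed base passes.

n − 1 = 28828 = 2^2 · 7207, so s = 2 and d = 7207.
Base 2: x_0 = 2^7207 mod 28829 = 10938. x_0 is neither 1 nor 28828, so continue squaring. x_1 = 10938^2 mod 28829 = 28323. Reached i = s−1 = 1 without hitting −1: 2 is a Miller–Rabin witness and 28829 is composite.
Base 5: x_0 = 5^7207 mod 28829 = 5344. x_0 is neither 1 nor 28828, so continue squaring. x_1 = 5344^2 mod 28829 = 17626. Reached i = s−1 = 1 without hitting −1: 5 is a Miller–Rabin witness and 28829 is composite.
Base 6079: x_0 = 6079^7207 mod 28829 = 16753. x_0 is neither 1 nor 28828, so continue squaring. x_1 = 16753^2 mod 28829 = 12694. Reached i = s−1 = 1 without hitting −1: 6079 is a Miller–Rabin witness and 28829 is composite.
Base 8961: x_0 = 8961^7207 mod 28829 = 24962. x_0 is neither 1 nor 28828, so continue squaring. x_1 = 24962^2 mod 28829 = 20267. Reached i = s−1 = 1 without hitting −1: 8961 is a Miller–Rabin witness and 28829 is composite.
The smallest witness among the given bases is 2.

2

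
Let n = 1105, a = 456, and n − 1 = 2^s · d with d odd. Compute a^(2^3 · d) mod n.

n − 1 = 1104 = 2^4 · 69, so s = 4 and d = 69.
Repeated squaring mod 1105: 456^1 ≡ 456, 456^2 ≡ 196, 456^4 ≡ 846, 456^8 ≡ 781, 456^16 ≡ 1, 456^32 ≡ 1, 456^64 ≡ 1.
69 = 64 + 4 + 1, so 456^69 ≡ 1·846·456 ≡ 131 (mod 1105).
x_0 = 131.
x_1 = 131^2 mod 1105 = 586.
x_2 = 586^2 mod 1105 = 846.
x_3 = 846^2 mod 1105 = 781.

781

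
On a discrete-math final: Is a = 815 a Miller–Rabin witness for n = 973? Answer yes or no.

yes

n − 1 = 972 = 2^2 · 243, so s = 2 and d = 243.
x_0 = 815^243 mod 973 = 216.
x_0 is neither 1 nor 972, so continue squaring.
x_1 = 216^2 mod 973 = 925.
Reached i = s−1 = 1 without hitting −1: 815 is a Miller–Rabin witness and 973 is composite.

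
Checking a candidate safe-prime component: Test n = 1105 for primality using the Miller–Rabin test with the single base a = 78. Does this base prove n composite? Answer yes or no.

yes

n − 1 = 1104 = 2^4 · 69, so s = 4 and d = 69.
x_0 = 78^69 mod 1105 = 533.
x_0 is neither 1 nor 1104, so continue squaring.
x_1 = 533^2 mod 1105 = 104.
x_2 = 104^2 mod 1105 = 871.
x_3 = 871^2 mod 1105 = 611.
Reached i = s−1 = 3 without hitting −1: 78 is a Miller–Rabin witness and 1105 is composite.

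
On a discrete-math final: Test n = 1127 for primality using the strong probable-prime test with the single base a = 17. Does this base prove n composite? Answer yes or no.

n − 1 = 1126 = 2^1 · 563, so s = 1 and d = 563.
x_0 = 17^563 mod 1127 = 194.
x_0 ∉ {1, 1126} and s = 1, so 17 is a Miller–Rabin witness and 1127 is composite.

yes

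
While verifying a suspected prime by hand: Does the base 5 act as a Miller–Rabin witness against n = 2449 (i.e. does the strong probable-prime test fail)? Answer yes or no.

n − 1 = 2448 = 2^4 · 153, so s = 4 and d = 153.
Repeated squaring mod 2449: 5^1 ≡ 5, 5^2 ≡ 25, 5^4 ≡ 625, 5^8 ≡ 1234, 5^16 ≡ 1927, 5^32 ≡ 645, 5^64 ≡ 2144, 5^128 ≡ 2412.
153 = 128 + 16 + 8 + 1, so 5^153 ≡ 2412·1927·1234·5 ≡ 1489 (mod 2449).
x_0 = 5^153 mod 2449 = 1489.
x_0 is neither 1 nor 2448, so continue squaring.
x_1 = 1489^2 mod 2449 = 776.
x_2 = 776^2 mod 2449 = 2171.
x_3 = 2171^2 mod 2449 = 1365.
Reached i = s−1 = 3 without hitting −1: 5 is a Miller–Rabin witness and 2449 is composite.

yes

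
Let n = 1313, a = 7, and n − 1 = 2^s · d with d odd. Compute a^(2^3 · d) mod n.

1309

n − 1 = 1312 = 2^5 · 41, so s = 5 and d = 41.
x_0 = 7^41 mod 1313 = 609.
x_1 = 609^2 mod 1313 = 615.
x_2 = 615^2 mod 1313 = 81.
x_3 = 81^2 mod 1313 = 1309.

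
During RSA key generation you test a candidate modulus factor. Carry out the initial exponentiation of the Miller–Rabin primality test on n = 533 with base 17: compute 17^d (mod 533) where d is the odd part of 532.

186

n − 1 = 532 = 2^2 · 133, so s = 2 and d = 133.
17^133 mod 533 = 186.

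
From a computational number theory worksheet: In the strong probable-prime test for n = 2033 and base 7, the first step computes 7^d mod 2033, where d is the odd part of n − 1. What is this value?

1280

n − 1 = 2032 = 2^4 · 127, so s = 4 and d = 127.
7^127 mod 2033 = 1280.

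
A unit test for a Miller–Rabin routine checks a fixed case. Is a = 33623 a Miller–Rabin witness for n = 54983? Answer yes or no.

n − 1 = 54982 = 2^1 · 27491, so s = 1 and d = 27491.
x_0 = 33623^27491 mod 54983 = 54982.
x_0 = 54982 ≡ −1, so 33623 is not a witness.

no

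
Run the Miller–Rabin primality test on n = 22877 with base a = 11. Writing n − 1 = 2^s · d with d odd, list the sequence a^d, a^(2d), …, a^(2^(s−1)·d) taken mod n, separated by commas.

n − 1 = 22876 = 2^2 · 5719, so s = 2 and d = 5719.
x_0 = 11^5719 mod 22877 = 9673.
x_1 = 9673^2 mod 22877 = 22876.

9673, 22876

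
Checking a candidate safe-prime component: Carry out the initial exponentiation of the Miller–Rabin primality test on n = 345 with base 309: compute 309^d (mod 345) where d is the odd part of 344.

n − 1 = 344 = 2^3 · 43, so s = 3 and d = 43.
309^43 mod 345 = 99.

99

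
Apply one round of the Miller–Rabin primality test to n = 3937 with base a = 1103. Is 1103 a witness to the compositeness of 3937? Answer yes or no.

yes

n − 1 = 3936 = 2^5 · 123, so s = 5 and d = 123.
x_0 = 1103^123 mod 3937 = 3445.
x_0 is neither 1 nor 3936, so continue squaring.
x_1 = 3445^2 mod 3937 = 1907.
x_2 = 1907^2 mod 3937 = 2798.
x_3 = 2798^2 mod 3937 = 2048.
x_4 = 2048^2 mod 3937 = 1399.
Reached i = s−1 = 4 without hitting −1: 1103 is a Miller–Rabin witness and 3937 is composite.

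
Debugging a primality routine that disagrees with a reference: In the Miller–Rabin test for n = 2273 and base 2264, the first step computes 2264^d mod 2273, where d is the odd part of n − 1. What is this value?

n − 1 = 2272 = 2^5 · 71, so s = 5 and d = 71.
2264^71 mod 2273 = 1509.

1509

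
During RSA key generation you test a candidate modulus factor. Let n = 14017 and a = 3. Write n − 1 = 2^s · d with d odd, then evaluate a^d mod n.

n − 1 = 14016 = 2^6 · 219, so s = 6 and d = 219.
By repeated squaring, 3^219 ≡ 1331 (mod 14017).

1331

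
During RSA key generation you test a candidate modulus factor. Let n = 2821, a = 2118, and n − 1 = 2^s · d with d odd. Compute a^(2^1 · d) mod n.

n − 1 = 2820 = 2^2 · 705, so s = 2 and d = 705.
x_0 = 2118^705 mod 2821 = 1520.
x_1 = 1520^2 mod 2821 = 1.

1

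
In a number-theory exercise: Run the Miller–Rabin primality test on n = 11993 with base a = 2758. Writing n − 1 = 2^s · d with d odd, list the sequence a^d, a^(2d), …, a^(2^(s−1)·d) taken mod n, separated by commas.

n − 1 = 11992 = 2^3 · 1499, so s = 3 and d = 1499.
x_0 = 2758^1499 mod 11993 = 9784.
x_1 = 9784^2 mod 11993 = 10523.
x_2 = 10523^2 mod 11993 = 2160.

9784, 10523, 2160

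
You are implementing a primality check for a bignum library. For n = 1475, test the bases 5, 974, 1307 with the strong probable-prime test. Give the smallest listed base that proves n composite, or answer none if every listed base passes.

n − 1 = 1474 = 2^1 · 737, so s = 1 and d = 737.
Base 5: x_0 = 5^737 mod 1475 = 100. x_0 ∉ {1, 1474} and s = 1, so 5 is a Miller–Rabin witness and 1475 is composite.
Base 974: x_0 = 974^737 mod 1475 = 1449. x_0 ∉ {1, 1474} and s = 1, so 974 is a Miller–Rabin witness and 1475 is composite.
Base 1307: x_0 = 1307^737 mod 1475 = 607. x_0 ∉ {1, 1474} and s = 1, so 1307 is a Miller–Rabin witness and 1475 is composite.
The smallest witness among the given bases is 5.

5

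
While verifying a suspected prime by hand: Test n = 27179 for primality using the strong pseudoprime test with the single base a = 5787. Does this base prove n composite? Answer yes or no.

n − 1 = 27178 = 2^1 · 13589, so s = 1 and d = 13589.
x_0 = 5787^13589 mod 27179 = 27178.
x_0 = 27178 ≡ −1, so 5787 is not a witness.

no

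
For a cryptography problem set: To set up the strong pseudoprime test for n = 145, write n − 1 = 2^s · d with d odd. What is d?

9

Halving: 144 → 72 → 36 → 18 → 9; 9 is odd.
So 144 = 2^4 · 9.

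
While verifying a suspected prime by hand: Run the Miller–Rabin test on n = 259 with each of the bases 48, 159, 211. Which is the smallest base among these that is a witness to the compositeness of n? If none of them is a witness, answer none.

none

n − 1 = 258 = 2^1 · 129, so s = 1 and d = 129.
Base 48: x_0 = 48^129 mod 259 = 258. x_0 = 258 ≡ −1, so 48 is not a witness.
Base 159: x_0 = 159^129 mod 259 = 258. x_0 = 258 ≡ −1, so 159 is not a witness.
Base 211: x_0 = 211^129 mod 259 = 1. x_0 = 1, so 211 is not a witness.
No listed base is a witness for 259.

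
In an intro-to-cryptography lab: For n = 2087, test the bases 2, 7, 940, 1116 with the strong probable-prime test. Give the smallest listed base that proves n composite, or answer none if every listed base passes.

n − 1 = 2086 = 2^1 · 1043, so s = 1 and d = 1043.
Base 2: x_0 = 2^1043 mod 2087 = 1. x_0 = 1, so 2 is not a witness.
Base 7: x_0 = 7^1043 mod 2087 = 2086. x_0 = 2086 ≡ −1, so 7 is not a witness.
Base 940: x_0 = 940^1043 mod 2087 = 2086. x_0 = 2086 ≡ −1, so 940 is not a witness.
Base 1116: x_0 = 1116^1043 mod 2087 = 2086. x_0 = 2086 ≡ −1, so 1116 is not a witness.
No listed base is a witness for 2087.

none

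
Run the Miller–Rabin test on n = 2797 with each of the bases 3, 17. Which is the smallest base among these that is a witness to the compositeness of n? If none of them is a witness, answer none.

none

n − 1 = 2796 = 2^2 · 699, so s = 2 and d = 699.
Base 3: x_0 = 3^699 mod 2797 = 1. x_0 = 1, so 3 is not a witness.
Base 17: x_0 = 17^699 mod 2797 = 1. x_0 = 1, so 17 is not a witness.
No listed base is a witness for 2797.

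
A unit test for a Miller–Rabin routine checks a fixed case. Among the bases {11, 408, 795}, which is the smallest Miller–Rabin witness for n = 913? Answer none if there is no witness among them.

11

n − 1 = 912 = 2^4 · 57, so s = 4 and d = 57.
Base 11: x_0 = 11^57 mod 913 = 847. x_0 is neither 1 nor 912, so continue squaring. x_1 = 847^2 mod 913 = 704. x_2 = 704^2 mod 913 = 770. x_3 = 770^2 mod 913 = 363. Reached i = s−1 = 3 without hitting −1: 11 is a Miller–Rabin witness and 913 is composite.
Base 408: x_0 = 408^57 mod 913 = 364. x_0 is neither 1 nor 912, so continue squaring. x_1 = 364^2 mod 913 = 111. x_2 = 111^2 mod 913 = 452. x_3 = 452^2 mod 913 = 705. Reached i = s−1 = 3 without hitting −1: 408 is a Miller–Rabin witness and 913 is composite.
Base 795: x_0 = 795^57 mod 913 = 493. x_0 is neither 1 nor 912, so continue squaring. x_1 = 493^2 mod 913 = 191. x_2 = 191^2 mod 913 = 874. x_3 = 874^2 mod 913 = 608. Reached i = s−1 = 3 without hitting −1: 795 is a Miller–Rabin witness and 913 is composite.
The smallest witness among the given bases is 11.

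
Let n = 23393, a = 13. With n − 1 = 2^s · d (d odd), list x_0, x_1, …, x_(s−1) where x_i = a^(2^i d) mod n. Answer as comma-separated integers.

2343, 15687, 11002, 8622, 19323

n − 1 = 23392 = 2^5 · 731, so s = 5 and d = 731.
x_0 = 13^731 mod 23393 = 2343.
x_1 = 2343^2 mod 23393 = 15687.
x_2 = 15687^2 mod 23393 = 11002.
x_3 = 11002^2 mod 23393 = 8622.
x_4 = 8622^2 mod 23393 = 19323.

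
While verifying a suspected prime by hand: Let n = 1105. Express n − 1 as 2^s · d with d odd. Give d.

69

Halving: 1104 → 552 → 276 → 138 → 69; 69 is odd.
So 1104 = 2^4 · 69.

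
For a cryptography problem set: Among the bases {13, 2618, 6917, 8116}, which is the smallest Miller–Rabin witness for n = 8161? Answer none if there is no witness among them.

n − 1 = 8160 = 2^5 · 255, so s = 5 and d = 255.
Base 13: x_0 = 13^255 mod 8161 = 7497. x_0 is neither 1 nor 8160, so continue squaring. x_1 = 7497^2 mod 8161 = 202. x_2 = 202^2 mod 8161 = 8160. x_2 ≡ −1, so 13 is not a witness.
Base 2618: x_0 = 2618^255 mod 8161 = 664. x_0 is neither 1 nor 8160, so continue squaring. x_1 = 664^2 mod 8161 = 202. x_2 = 202^2 mod 8161 = 8160. x_2 ≡ −1, so 2618 is not a witness.
Base 6917: x_0 = 6917^255 mod 8161 = 5432. x_0 is neither 1 nor 8160, so continue squaring. x_1 = 5432^2 mod 8161 = 4609. x_2 = 4609^2 mod 8161 = 7959. x_3 = 7959^2 mod 8161 = 8160. x_3 ≡ −1, so 6917 is not a witness.
Base 8116: x_0 = 8116^255 mod 8161 = 8160. x_0 = 8160 ≡ −1, so 8116 is not a witness.
No listed base is a witness for 8161.

none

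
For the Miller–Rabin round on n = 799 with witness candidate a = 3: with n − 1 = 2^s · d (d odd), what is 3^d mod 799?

n − 1 = 798 = 2^1 · 399, so s = 1 and d = 399.
3^399 mod 799 = 686.

686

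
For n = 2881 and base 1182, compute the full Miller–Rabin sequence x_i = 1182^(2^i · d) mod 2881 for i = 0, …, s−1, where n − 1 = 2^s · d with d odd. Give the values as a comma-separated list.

1048, 643, 1466, 2811, 2019, 2627

n − 1 = 2880 = 2^6 · 45, so s = 6 and d = 45.
x_0 = 1182^45 mod 2881 = 1048.
x_1 = 1048^2 mod 2881 = 643.
x_2 = 643^2 mod 2881 = 1466.
x_3 = 1466^2 mod 2881 = 2811.
x_4 = 2811^2 mod 2881 = 2019.
x_5 = 2019^2 mod 2881 = 2627.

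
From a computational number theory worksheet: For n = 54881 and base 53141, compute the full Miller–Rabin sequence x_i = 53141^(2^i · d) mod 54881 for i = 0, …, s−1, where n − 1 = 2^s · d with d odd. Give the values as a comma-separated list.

20549, 6987, 28960, 45039, 54880

n − 1 = 54880 = 2^5 · 1715, so s = 5 and d = 1715.
x_0 = 53141^1715 mod 54881 = 20549.
x_1 = 20549^2 mod 54881 = 6987.
x_2 = 6987^2 mod 54881 = 28960.
x_3 = 28960^2 mod 54881 = 45039.
x_4 = 45039^2 mod 54881 = 54880.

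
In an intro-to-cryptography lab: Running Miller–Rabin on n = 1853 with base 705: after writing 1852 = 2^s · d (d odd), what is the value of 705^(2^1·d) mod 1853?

1041

n − 1 = 1852 = 2^2 · 463, so s = 2 and d = 463.
Repeated squaring mod 1853: 705^1 ≡ 705, 705^2 ≡ 421, 705^4 ≡ 1206, 705^8 ≡ 1684, 705^16 ≡ 766, 705^32 ≡ 1208, 705^64 ≡ 953, 705^128 ≡ 239, 705^256 ≡ 1531.
463 = 256 + 128 + 64 + 8 + 4 + 2 + 1, so 705^463 ≡ 1531·239·953·1684·1206·421·705 ≡ 1103 (mod 1853).
x_0 = 1103.
x_1 = 1103^2 mod 1853 = 1041.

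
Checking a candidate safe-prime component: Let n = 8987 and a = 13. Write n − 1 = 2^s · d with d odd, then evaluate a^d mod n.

n − 1 = 8986 = 2^1 · 4493, so s = 1 and d = 4493.
13^4493 mod 8987 = 4353.

4353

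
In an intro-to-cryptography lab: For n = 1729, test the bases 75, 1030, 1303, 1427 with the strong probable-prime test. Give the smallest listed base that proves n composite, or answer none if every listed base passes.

n − 1 = 1728 = 2^6 · 27, so s = 6 and d = 27.
Base 75: x_0 = 75^27 mod 1729 = 1728. x_0 = 1728 ≡ −1, so 75 is not a witness.
Base 1030: x_0 = 1030^27 mod 1729 = 1. x_0 = 1, so 1030 is not a witness.
Base 1303: x_0 = 1303^27 mod 1729 = 1. x_0 = 1, so 1303 is not a witness.
Base 1427: x_0 = 1427^27 mod 1729 = 1728. x_0 = 1728 ≡ −1, so 1427 is not a witness.
No listed base is a witness for 1729.

none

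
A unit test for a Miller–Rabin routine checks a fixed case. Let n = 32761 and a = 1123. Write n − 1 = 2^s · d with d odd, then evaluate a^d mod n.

n − 1 = 32760 = 2^3 · 4095, so s = 3 and d = 4095.
Repeated squaring mod 32761: 1123^1 ≡ 1123, 1123^2 ≡ 16211, 1123^4 ≡ 20540, 1123^8 ≡ 28203, 1123^16 ≡ 4890, 1123^32 ≡ 29331, 1123^64 ≡ 3701, 1123^128 ≡ 3303, 1123^256 ≡ 396, 1123^512 ≡ 25772, 1123^1024 ≡ 32231, 1123^2048 ≡ 18812.
4095 = 2048 + 1024 + 512 + 256 + 128 + 64 + 32 + 16 + 8 + 4 + 2 + 1, so 1123^4095 ≡ 18812·32231·25772·396·3303·3701·29331·4890·28203·20540·16211·1123 ≡ 1990 (mod 32761).

1990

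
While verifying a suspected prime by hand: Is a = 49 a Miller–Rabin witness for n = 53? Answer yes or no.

no

n − 1 = 52 = 2^2 · 13, so s = 2 and d = 13.
x_0 = 49^13 mod 53 = 1.
x_0 = 1, so 49 is not a witness.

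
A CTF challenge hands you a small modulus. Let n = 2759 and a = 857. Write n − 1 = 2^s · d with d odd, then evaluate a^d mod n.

1750

n − 1 = 2758 = 2^1 · 1379, so s = 1 and d = 1379.
857^1379 mod 2759 = 1750.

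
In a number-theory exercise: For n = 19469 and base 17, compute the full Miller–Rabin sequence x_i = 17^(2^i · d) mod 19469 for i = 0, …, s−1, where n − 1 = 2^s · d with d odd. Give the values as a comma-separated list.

n − 1 = 19468 = 2^2 · 4867, so s = 2 and d = 4867.
x_0 = 17^4867 mod 19469 = 1.
x_1 = 1^2 mod 19469 = 1.

1, 1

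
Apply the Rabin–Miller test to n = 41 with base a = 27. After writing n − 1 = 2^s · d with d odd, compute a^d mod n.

14

n − 1 = 40 = 2^3 · 5, so s = 3 and d = 5.
By repeated squaring, 27^5 ≡ 14 (mod 41).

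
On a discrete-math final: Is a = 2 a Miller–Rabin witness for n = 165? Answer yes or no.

yes

n − 1 = 164 = 2^2 · 41, so s = 2 and d = 41.
x_0 = 2^41 mod 165 = 2.
x_0 is neither 1 nor 164, so continue squaring.
x_1 = 2^2 mod 165 = 4.
Reached i = s−1 = 1 without hitting −1: 2 is a Miller–Rabin witness and 165 is composite.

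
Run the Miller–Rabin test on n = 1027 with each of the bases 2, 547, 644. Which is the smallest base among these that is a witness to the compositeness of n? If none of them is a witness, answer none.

n − 1 = 1026 = 2^1 · 513, so s = 1 and d = 513.
Base 2: x_0 = 2^513 mod 1027 = 538. x_0 ∉ {1, 1026} and s = 1, so 2 is a Miller–Rabin witness and 1027 is composite.
Base 547: x_0 = 547^513 mod 1027 = 599. x_0 ∉ {1, 1026} and s = 1, so 547 is a Miller–Rabin witness and 1027 is composite.
Base 644: x_0 = 644^513 mod 1027 = 216. x_0 ∉ {1, 1026} and s = 1, so 644 is a Miller–Rabin witness and 1027 is composite.
The smallest witness among the given bases is 2.

2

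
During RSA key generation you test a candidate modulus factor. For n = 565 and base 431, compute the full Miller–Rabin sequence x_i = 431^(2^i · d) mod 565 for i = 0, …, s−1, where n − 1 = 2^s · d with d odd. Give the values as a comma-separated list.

n − 1 = 564 = 2^2 · 141, so s = 2 and d = 141.
x_0 = 431^141 mod 565 = 541.
x_1 = 541^2 mod 565 = 11.

541, 11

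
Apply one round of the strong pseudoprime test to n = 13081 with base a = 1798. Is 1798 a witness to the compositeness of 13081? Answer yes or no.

n − 1 = 13080 = 2^3 · 1635, so s = 3 and d = 1635.
By repeated squaring, 1798^1635 ≡ 13080 (mod 13081).
x_0 = 1798^1635 mod 13081 = 13080.
x_0 = 13080 ≡ −1, so 1798 is not a witness.

no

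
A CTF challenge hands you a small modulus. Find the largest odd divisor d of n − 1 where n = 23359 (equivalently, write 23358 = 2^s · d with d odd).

Halving: 23358 → 11679; 11679 is odd.
So 23358 = 2^1 · 11679.

11679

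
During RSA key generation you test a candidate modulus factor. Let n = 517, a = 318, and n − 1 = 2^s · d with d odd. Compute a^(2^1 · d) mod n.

n − 1 = 516 = 2^2 · 129, so s = 2 and d = 129.
x_0 = 318^129 mod 517 = 21.
x_1 = 21^2 mod 517 = 441.

441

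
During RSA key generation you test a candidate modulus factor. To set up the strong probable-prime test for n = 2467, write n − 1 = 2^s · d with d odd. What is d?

Halving: 2466 → 1233; 1233 is odd.
So 2466 = 2^1 · 1233.

1233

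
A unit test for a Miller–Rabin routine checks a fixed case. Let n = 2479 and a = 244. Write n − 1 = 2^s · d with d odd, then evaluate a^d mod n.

310

n − 1 = 2478 = 2^1 · 1239, so s = 1 and d = 1239.
Repeated squaring mod 2479: 244^1 ≡ 244, 244^2 ≡ 40, 244^4 ≡ 1600, 244^8 ≡ 1672, 244^16 ≡ 1751, 244^32 ≡ 1957, 244^64 ≡ 2273, 244^128 ≡ 293, 244^256 ≡ 1563, 244^512 ≡ 1154, 244^1024 ≡ 493.
1239 = 1024 + 128 + 64 + 16 + 4 + 2 + 1, so 244^1239 ≡ 493·293·2273·1751·1600·40·244 ≡ 310 (mod 2479).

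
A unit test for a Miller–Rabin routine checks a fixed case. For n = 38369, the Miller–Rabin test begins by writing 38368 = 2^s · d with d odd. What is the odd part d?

Halving: 38368 → 19184 → 9592 → 4796 → 2398 → 1199; 1199 is odd.
So 38368 = 2^5 · 1199.

1199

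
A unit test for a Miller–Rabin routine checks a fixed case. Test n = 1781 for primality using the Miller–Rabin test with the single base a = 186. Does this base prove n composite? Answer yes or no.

n − 1 = 1780 = 2^2 · 445, so s = 2 and d = 445.
x_0 = 186^445 mod 1781 = 1473.
x_0 is neither 1 nor 1780, so continue squaring.
x_1 = 1473^2 mod 1781 = 471.
Reached i = s−1 = 1 without hitting −1: 186 is a Miller–Rabin witness and 1781 is composite.

yes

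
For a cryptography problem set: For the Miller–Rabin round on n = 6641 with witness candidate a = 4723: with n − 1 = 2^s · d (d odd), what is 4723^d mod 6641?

n − 1 = 6640 = 2^4 · 415, so s = 4 and d = 415.
Repeated squaring mod 6641: 4723^1 ≡ 4723, 4723^2 ≡ 6251, 4723^4 ≡ 5998, 4723^8 ≡ 1707, 4723^16 ≡ 5091, 4723^32 ≡ 5099, 4723^64 ≡ 286, 4723^128 ≡ 2104, 4723^256 ≡ 3910.
415 = 256 + 128 + 16 + 8 + 4 + 2 + 1, so 4723^415 ≡ 3910·2104·5091·1707·5998·6251·4723 ≡ 741 (mod 6641).

741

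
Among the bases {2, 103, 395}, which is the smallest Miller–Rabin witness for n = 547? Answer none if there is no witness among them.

none

n − 1 = 546 = 2^1 · 273, so s = 1 and d = 273.
Base 2: x_0 = 2^273 mod 547 = 546. x_0 = 546 ≡ −1, so 2 is not a witness.
Base 103: x_0 = 103^273 mod 547 = 546. x_0 = 546 ≡ −1, so 103 is not a witness.
Base 395: x_0 = 395^273 mod 547 = 1. x_0 = 1, so 395 is not a witness.
No listed base is a witness for 547.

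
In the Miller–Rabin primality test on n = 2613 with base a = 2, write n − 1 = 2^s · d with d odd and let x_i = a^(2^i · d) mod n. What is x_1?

n − 1 = 2612 = 2^2 · 653, so s = 2 and d = 653.
x_0 = 2^653 mod 2613 = 2021.
x_1 = 2021^2 mod 2613 = 322.

322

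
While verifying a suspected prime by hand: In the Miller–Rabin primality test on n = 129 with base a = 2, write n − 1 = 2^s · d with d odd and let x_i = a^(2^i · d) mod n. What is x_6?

127

n − 1 = 128 = 2^7 · 1, so s = 7 and d = 1.
x_0 = 2^1 mod 129 = 2.
x_1 = 2^2 mod 129 = 4.
x_2 = 4^2 mod 129 = 16.
x_3 = 16^2 mod 129 = 127.
x_4 = 127^2 mod 129 = 4.
x_5 = 4^2 mod 129 = 16.
x_6 = 16^2 mod 129 = 127.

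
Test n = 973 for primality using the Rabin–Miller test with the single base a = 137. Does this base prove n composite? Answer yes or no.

yes

n − 1 = 972 = 2^2 · 243, so s = 2 and d = 243.
x_0 = 137^243 mod 973 = 239.
x_0 is neither 1 nor 972, so continue squaring.
x_1 = 239^2 mod 973 = 687.
Reached i = s−1 = 1 without hitting −1: 137 is a Miller–Rabin witness and 973 is composite.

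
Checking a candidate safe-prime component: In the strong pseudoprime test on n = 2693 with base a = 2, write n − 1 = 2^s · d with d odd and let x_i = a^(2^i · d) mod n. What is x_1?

2692

n − 1 = 2692 = 2^2 · 673, so s = 2 and d = 673.
Repeated squaring mod 2693: 2^1 ≡ 2, 2^2 ≡ 4, 2^4 ≡ 16, 2^8 ≡ 256, 2^16 ≡ 904, 2^32 ≡ 1237, 2^64 ≡ 545, 2^128 ≡ 795, 2^256 ≡ 1863, 2^512 ≡ 2185.
673 = 512 + 128 + 32 + 1, so 2^673 ≡ 2185·795·1237·2 ≡ 1834 (mod 2693).
x_0 = 1834.
x_1 = 1834^2 mod 2693 = 2692.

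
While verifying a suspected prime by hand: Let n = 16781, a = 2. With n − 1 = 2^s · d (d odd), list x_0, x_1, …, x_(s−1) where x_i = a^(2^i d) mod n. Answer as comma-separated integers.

5047, 15432

n − 1 = 16780 = 2^2 · 4195, so s = 2 and d = 4195.
x_0 = 2^4195 mod 16781 = 5047.
x_1 = 5047^2 mod 16781 = 15432.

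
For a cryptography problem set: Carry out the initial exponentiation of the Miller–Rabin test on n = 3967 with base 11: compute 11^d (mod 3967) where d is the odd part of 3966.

n − 1 = 3966 = 2^1 · 1983, so s = 1 and d = 1983.
Repeated squaring mod 3967: 11^1 ≡ 11, 11^2 ≡ 121, 11^4 ≡ 2740, 11^8 ≡ 2036, 11^16 ≡ 3748, 11^32 ≡ 357, 11^64 ≡ 505, 11^128 ≡ 1137, 11^256 ≡ 3494, 11^512 ≡ 1577, 11^1024 ≡ 3587.
1983 = 1024 + 512 + 256 + 128 + 32 + 16 + 8 + 4 + 2 + 1, so 11^1983 ≡ 3587·1577·3494·1137·357·3748·2036·2740·121·11 ≡ 1 (mod 3967).

1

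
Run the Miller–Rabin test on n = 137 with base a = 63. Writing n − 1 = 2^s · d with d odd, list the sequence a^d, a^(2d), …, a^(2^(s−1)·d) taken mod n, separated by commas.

n − 1 = 136 = 2^3 · 17, so s = 3 and d = 17.
x_0 = 63^17 mod 137 = 136.
x_1 = 136^2 mod 137 = 1.
x_2 = 1^2 mod 137 = 1.

136, 1, 1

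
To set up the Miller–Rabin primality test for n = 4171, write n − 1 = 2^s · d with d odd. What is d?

2085

Halving: 4170 → 2085; 2085 is odd.
So 4170 = 2^1 · 2085.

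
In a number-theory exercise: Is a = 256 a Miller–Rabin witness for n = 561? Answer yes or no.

no

n − 1 = 560 = 2^4 · 35, so s = 4 and d = 35.
x_0 = 256^35 mod 561 = 1.
x_0 = 1, so 256 is not a witness.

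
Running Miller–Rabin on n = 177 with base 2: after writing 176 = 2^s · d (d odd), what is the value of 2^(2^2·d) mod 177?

n − 1 = 176 = 2^4 · 11, so s = 4 and d = 11.
x_0 = 2^11 mod 177 = 101.
x_1 = 101^2 mod 177 = 112.
x_2 = 112^2 mod 177 = 154.

154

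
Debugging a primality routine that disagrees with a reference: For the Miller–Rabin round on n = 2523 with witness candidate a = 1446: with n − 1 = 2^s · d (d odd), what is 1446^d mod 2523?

1446

n − 1 = 2522 = 2^1 · 1261, so s = 1 and d = 1261.
By repeated squaring, 1446^1261 ≡ 1446 (mod 2523).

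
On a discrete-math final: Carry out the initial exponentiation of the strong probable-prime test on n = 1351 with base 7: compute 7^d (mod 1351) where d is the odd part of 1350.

n − 1 = 1350 = 2^1 · 675, so s = 1 and d = 675.
By repeated squaring, 7^675 ≡ 343 (mod 1351).

343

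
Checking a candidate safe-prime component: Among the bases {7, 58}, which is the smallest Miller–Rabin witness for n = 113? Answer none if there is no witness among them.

none

n − 1 = 112 = 2^4 · 7, so s = 4 and d = 7.
Base 7: x_0 = 7^7 mod 113 = 112. x_0 = 112 ≡ −1, so 7 is not a witness.
Base 58: x_0 = 58^7 mod 113 = 78. x_0 is neither 1 nor 112, so continue squaring. x_1 = 78^2 mod 113 = 95. x_2 = 95^2 mod 113 = 98. x_3 = 98^2 mod 113 = 112. x_3 ≡ −1, so 58 is not a witness.
No listed base is a witness for 113.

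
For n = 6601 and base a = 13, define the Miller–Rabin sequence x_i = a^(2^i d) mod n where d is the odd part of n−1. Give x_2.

4509

n − 1 = 6600 = 2^3 · 825, so s = 3 and d = 825.
x_0 = 13^825 mod 6601 = 3037.
x_1 = 3037^2 mod 6601 = 1772.
x_2 = 1772^2 mod 6601 = 4509.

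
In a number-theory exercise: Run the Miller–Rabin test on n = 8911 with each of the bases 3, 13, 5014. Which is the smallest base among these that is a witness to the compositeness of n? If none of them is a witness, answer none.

none

n − 1 = 8910 = 2^1 · 4455, so s = 1 and d = 4455.
Base 3: x_0 = 3^4455 mod 8911 = 8910. x_0 = 8910 ≡ −1, so 3 is not a witness.
Base 13: x_0 = 13^4455 mod 8911 = 8910. x_0 = 8910 ≡ −1, so 13 is not a witness.
Base 5014: x_0 = 5014^4455 mod 8911 = 1. x_0 = 1, so 5014 is not a witness.
No listed base is a witness for 8911.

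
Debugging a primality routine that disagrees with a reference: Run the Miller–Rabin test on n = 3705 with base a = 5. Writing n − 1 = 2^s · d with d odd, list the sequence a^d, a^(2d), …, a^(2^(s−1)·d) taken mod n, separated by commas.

1100, 2170, 3550

n − 1 = 3704 = 2^3 · 463, so s = 3 and d = 463.
x_0 = 5^463 mod 3705 = 1100.
x_1 = 1100^2 mod 3705 = 2170.
x_2 = 2170^2 mod 3705 = 3550.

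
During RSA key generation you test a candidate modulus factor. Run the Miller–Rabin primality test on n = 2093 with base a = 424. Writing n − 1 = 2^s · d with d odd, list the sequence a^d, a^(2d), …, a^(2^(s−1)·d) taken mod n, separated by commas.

109, 1416

n − 1 = 2092 = 2^2 · 523, so s = 2 and d = 523.
x_0 = 424^523 mod 2093 = 109.
x_1 = 109^2 mod 2093 = 1416.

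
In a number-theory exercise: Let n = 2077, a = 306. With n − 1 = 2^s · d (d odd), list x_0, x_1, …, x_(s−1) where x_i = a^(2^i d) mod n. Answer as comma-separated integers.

736, 1676

n − 1 = 2076 = 2^2 · 519, so s = 2 and d = 519.
x_0 = 306^519 mod 2077 = 736.
x_1 = 736^2 mod 2077 = 1676.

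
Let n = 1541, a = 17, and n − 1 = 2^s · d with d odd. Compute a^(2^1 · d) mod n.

n − 1 = 1540 = 2^2 · 385, so s = 2 and d = 385.
x_0 = 17^385 mod 1541 = 1310.
x_1 = 1310^2 mod 1541 = 967.

967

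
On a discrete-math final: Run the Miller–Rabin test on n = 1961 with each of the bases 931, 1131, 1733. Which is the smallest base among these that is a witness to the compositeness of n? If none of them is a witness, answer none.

n − 1 = 1960 = 2^3 · 245, so s = 3 and d = 245.
Base 931: x_0 = 931^245 mod 1961 = 931. x_0 is neither 1 nor 1960, so continue squaring. x_1 = 931^2 mod 1961 = 1960. x_1 ≡ −1, so 931 is not a witness.
Base 1131: x_0 = 1131^245 mod 1961 = 1224. x_0 is neither 1 nor 1960, so continue squaring. x_1 = 1224^2 mod 1961 = 1933. x_2 = 1933^2 mod 1961 = 784. Reached i = s−1 = 2 without hitting −1: 1131 is a Miller–Rabin witness and 1961 is composite.
Base 1733: x_0 = 1733^245 mod 1961 = 1437. x_0 is neither 1 nor 1960, so continue squaring. x_1 = 1437^2 mod 1961 = 36. x_2 = 36^2 mod 1961 = 1296. Reached i = s−1 = 2 without hitting −1: 1733 is a Miller–Rabin witness and 1961 is composite.
The smallest witness among the given bases is 1131.

1131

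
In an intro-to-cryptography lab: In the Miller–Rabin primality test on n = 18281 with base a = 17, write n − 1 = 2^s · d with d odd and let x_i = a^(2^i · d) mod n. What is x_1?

17676

n − 1 = 18280 = 2^3 · 2285, so s = 3 and d = 2285.
x_0 = 17^2285 mod 18281 = 6665.
x_1 = 6665^2 mod 18281 = 17676.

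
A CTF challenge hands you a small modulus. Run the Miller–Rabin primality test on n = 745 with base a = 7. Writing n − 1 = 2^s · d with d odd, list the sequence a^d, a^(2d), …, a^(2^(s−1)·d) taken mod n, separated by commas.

n − 1 = 744 = 2^3 · 93, so s = 3 and d = 93.
x_0 = 7^93 mod 745 = 367.
x_1 = 367^2 mod 745 = 589.
x_2 = 589^2 mod 745 = 496.

367, 589, 496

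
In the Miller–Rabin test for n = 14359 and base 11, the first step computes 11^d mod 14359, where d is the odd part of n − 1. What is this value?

5428

n − 1 = 14358 = 2^1 · 7179, so s = 1 and d = 7179.
11^7179 mod 14359 = 5428.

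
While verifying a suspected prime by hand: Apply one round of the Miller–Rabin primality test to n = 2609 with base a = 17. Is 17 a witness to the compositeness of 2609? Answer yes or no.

n − 1 = 2608 = 2^4 · 163, so s = 4 and d = 163.
Repeated squaring mod 2609: 17^1 ≡ 17, 17^2 ≡ 289, 17^4 ≡ 33, 17^8 ≡ 1089, 17^16 ≡ 1435, 17^32 ≡ 724, 17^64 ≡ 2376, 17^128 ≡ 2109.
163 = 128 + 32 + 2 + 1, so 17^163 ≡ 2109·724·289·17 ≡ 2338 (mod 2609).
x_0 = 17^163 mod 2609 = 2338.
x_0 is neither 1 nor 2608, so continue squaring.
x_1 = 2338^2 mod 2609 = 389.
x_2 = 389^2 mod 2609 = 2608.
x_2 ≡ −1, so 17 is not a witness.

no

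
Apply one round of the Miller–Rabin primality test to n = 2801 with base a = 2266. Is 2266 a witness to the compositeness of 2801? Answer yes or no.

no

n − 1 = 2800 = 2^4 · 175, so s = 4 and d = 175.
x_0 = 2266^175 mod 2801 = 1258.
x_0 is neither 1 nor 2800, so continue squaring.
x_1 = 1258^2 mod 2801 = 2800.
x_1 ≡ −1, so 2266 is not a witness.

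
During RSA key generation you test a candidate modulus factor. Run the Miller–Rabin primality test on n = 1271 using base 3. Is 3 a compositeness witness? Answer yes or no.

n − 1 = 1270 = 2^1 · 635, so s = 1 and d = 635.
By repeated squaring, 3^635 ≡ 150 (mod 1271).
x_0 = 3^635 mod 1271 = 150.
x_0 ∉ {1, 1270} and s = 1, so 3 is a Miller–Rabin witness and 1271 is composite.

yes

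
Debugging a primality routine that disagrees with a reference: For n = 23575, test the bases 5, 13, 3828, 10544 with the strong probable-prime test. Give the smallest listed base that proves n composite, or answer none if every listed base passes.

5

n − 1 = 23574 = 2^1 · 11787, so s = 1 and d = 11787.
Base 5: x_0 = 5^11787 mod 23575 = 21750. x_0 ∉ {1, 23574} and s = 1, so 5 is a Miller–Rabin witness and 23575 is composite.
Base 13: x_0 = 13^11787 mod 23575 = 7067. x_0 ∉ {1, 23574} and s = 1, so 13 is a Miller–Rabin witness and 23575 is composite.
Base 3828: x_0 = 3828^11787 mod 23575 = 8412. x_0 ∉ {1, 23574} and s = 1, so 3828 is a Miller–Rabin witness and 23575 is composite.
Base 10544: x_0 = 10544^11787 mod 23575 = 7814. x_0 ∉ {1, 23574} and s = 1, so 10544 is a Miller–Rabin witness and 23575 is composite.
The smallest witness among the given bases is 5.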